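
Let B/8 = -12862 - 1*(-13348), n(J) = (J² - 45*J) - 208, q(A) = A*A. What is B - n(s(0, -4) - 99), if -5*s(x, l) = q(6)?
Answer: -299036/25 ≈ -11961.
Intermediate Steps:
q(A) = A²
s(x, l) = -36/5 (s(x, l) = -⅕*6² = -⅕*36 = -36/5)
n(J) = -208 + J² - 45*J
B = 3888 (B = 8*(-12862 - 1*(-13348)) = 8*(-12862 + 13348) = 8*486 = 3888)
B - n(s(0, -4) - 99) = 3888 - (-208 + (-36/5 - 99)² - 45*(-36/5 - 99)) = 3888 - (-208 + (-531/5)² - 45*(-531/5)) = 3888 - (-208 + 281961/25 + 4779) = 3888 - 1*396236/25 = 3888 - 396236/25 = -299036/25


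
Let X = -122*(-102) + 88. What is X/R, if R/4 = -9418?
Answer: -3133/9418 ≈ -0.33266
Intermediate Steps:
R = -37672 (R = 4*(-9418) = -37672)
X = 12532 (X = 12444 + 88 = 12532)
X/R = 12532/(-37672) = 12532*(-1/37672) = -3133/9418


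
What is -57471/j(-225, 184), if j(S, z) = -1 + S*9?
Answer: 57471/2026 ≈ 28.367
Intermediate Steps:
j(S, z) = -1 + 9*S
-57471/j(-225, 184) = -57471/(-1 + 9*(-225)) = -57471/(-1 - 2025) = -57471/(-2026) = -57471*(-1/2026) = 57471/2026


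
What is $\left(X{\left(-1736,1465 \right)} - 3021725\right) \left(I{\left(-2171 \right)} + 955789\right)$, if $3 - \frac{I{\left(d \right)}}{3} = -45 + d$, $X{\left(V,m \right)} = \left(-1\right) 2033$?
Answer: $-2910203792068$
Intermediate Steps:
$X{\left(V,m \right)} = -2033$
$I{\left(d \right)} = 144 - 3 d$ ($I{\left(d \right)} = 9 - 3 \left(-45 + d\right) = 9 - \left(-135 + 3 d\right) = 144 - 3 d$)
$\left(X{\left(-1736,1465 \right)} - 3021725\right) \left(I{\left(-2171 \right)} + 955789\right) = \left(-2033 - 3021725\right) \left(\left(144 - -6513\right) + 955789\right) = - 3023758 \left(\left(144 + 6513\right) + 955789\right) = - 3023758 \left(6657 + 955789\right) = \left(-3023758\right) 962446 = -2910203792068$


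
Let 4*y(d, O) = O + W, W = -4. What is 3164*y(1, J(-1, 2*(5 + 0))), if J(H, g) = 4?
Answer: 0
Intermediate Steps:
y(d, O) = -1 + O/4 (y(d, O) = (O - 4)/4 = (-4 + O)/4 = -1 + O/4)
3164*y(1, J(-1, 2*(5 + 0))) = 3164*(-1 + (¼)*4) = 3164*(-1 + 1) = 3164*0 = 0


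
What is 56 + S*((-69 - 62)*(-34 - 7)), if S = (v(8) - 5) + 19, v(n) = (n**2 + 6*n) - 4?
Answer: 655318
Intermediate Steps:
v(n) = -4 + n**2 + 6*n
S = 122 (S = ((-4 + 8**2 + 6*8) - 5) + 19 = ((-4 + 64 + 48) - 5) + 19 = (108 - 5) + 19 = 103 + 19 = 122)
56 + S*((-69 - 62)*(-34 - 7)) = 56 + 122*((-69 - 62)*(-34 - 7)) = 56 + 122*(-131*(-41)) = 56 + 122*5371 = 56 + 655262 = 655318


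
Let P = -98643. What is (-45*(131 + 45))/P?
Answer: 2640/32881 ≈ 0.080289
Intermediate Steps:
(-45*(131 + 45))/P = -45*(131 + 45)/(-98643) = -45*176*(-1/98643) = -7920*(-1/98643) = 2640/32881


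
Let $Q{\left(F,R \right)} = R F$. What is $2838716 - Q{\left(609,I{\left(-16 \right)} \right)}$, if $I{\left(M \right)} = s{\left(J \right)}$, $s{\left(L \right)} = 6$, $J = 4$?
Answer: $2835062$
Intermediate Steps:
$I{\left(M \right)} = 6$
$Q{\left(F,R \right)} = F R$
$2838716 - Q{\left(609,I{\left(-16 \right)} \right)} = 2838716 - 609 \cdot 6 = 2838716 - 3654 = 2835062$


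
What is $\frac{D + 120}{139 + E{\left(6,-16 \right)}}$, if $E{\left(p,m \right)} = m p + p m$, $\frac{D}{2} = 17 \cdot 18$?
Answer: $- \frac{732}{53} \approx -13.811$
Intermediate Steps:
$D = 612$ ($D = 2 \cdot 17 \cdot 18 = 2 \cdot 306 = 612$)
$E{\left(p,m \right)} = 2 m p$ ($E{\left(p,m \right)} = m p + m p = 2 m p$)
$\frac{D + 120}{139 + E{\left(6,-16 \right)}} = \frac{612 + 120}{139 + 2 \left(-16\right) 6} = \frac{732}{139 - 192} = \frac{732}{-53} = 732 \left(- \frac{1}{53}\right) = - \frac{732}{53}$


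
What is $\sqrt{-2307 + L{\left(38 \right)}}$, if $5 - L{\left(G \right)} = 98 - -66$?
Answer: $3 i \sqrt{274} \approx 49.659 i$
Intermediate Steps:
$L{\left(G \right)} = -159$ ($L{\left(G \right)} = 5 - \left(98 - -66\right) = 5 - \left(98 + 66\right) = 5 - 164 = -159$)
$\sqrt{-2307 + L{\left(38 \right)}} = \sqrt{-2307 - 159} = \sqrt{-2466} = 3 i \sqrt{274}$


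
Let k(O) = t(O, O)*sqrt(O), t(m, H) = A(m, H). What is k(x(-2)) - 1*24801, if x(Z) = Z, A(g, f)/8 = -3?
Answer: -24801 - 24*I*sqrt(2) ≈ -24801.0 - 33.941*I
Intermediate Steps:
A(g, f) = -24 (A(g, f) = 8*(-3) = -24)
t(m, H) = -24
k(O) = -24*sqrt(O)
k(x(-2)) - 1*24801 = -24*I*sqrt(2) - 1*24801 = -24*I*sqrt(2) - 24801 = -24801 - 24*I*sqrt(2)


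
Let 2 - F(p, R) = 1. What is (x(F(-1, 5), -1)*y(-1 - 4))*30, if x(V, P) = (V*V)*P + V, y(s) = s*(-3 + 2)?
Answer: 0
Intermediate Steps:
y(s) = -s (y(s) = s*(-1) = -s)
F(p, R) = 1 (F(p, R) = 2 - 1*1 = 2 - 1 = 1)
x(V, P) = V + P*V**2 (x(V, P) = V**2*P + V = P*V**2 + V = V + P*V**2)
(x(F(-1, 5), -1)*y(-1 - 4))*30 = ((1*(1 - 1*1))*(-(-1 - 4)))*30 = ((1*(1 - 1))*(-1*(-5)))*30 = ((1*0)*5)*30 = (0*5)*30 = 0*30 = 0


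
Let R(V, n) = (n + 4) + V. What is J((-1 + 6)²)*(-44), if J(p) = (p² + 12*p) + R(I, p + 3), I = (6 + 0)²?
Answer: -43692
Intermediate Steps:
I = 36 (I = 6² = 36)
R(V, n) = 4 + V + n (R(V, n) = (4 + n) + V = 4 + V + n)
J(p) = 43 + p² + 13*p (J(p) = (p² + 12*p) + (4 + 36 + (p + 3)) = (p² + 12*p) + (4 + 36 + (3 + p)) = (p² + 12*p) + (43 + p) = 43 + p² + 13*p)
J((-1 + 6)²)*(-44) = (43 + ((-1 + 6)²)² + 13*(-1 + 6)²)*(-44) = (43 + (5²)² + 13*5²)*(-44) = (43 + 25² + 13*25)*(-44) = (43 + 625 + 325)*(-44) = 993*(-44) = -43692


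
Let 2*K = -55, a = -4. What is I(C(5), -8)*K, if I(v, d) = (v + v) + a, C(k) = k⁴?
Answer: -34265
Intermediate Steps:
K = -55/2 (K = (½)*(-55) = -55/2 ≈ -27.500)
I(v, d) = -4 + 2*v (I(v, d) = (v + v) - 4 = 2*v - 4 = -4 + 2*v)
I(C(5), -8)*K = (-4 + 2*5⁴)*(-55/2) = (-4 + 2*625)*(-55/2) = (-4 + 1250)*(-55/2) = 1246*(-55/2) = -34265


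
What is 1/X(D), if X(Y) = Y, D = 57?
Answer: 1/57 ≈ 0.017544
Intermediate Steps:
1/X(D) = 1/57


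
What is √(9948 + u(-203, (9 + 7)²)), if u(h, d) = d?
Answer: 2*√2551 ≈ 101.01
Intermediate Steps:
√(9948 + u(-203, (9 + 7)²)) = √(9948 + (9 + 7)²) = √(9948 + 16²) = √(9948 + 256) = √10204 = 2*√2551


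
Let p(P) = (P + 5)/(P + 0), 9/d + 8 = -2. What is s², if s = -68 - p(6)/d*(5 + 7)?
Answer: 153664/81 ≈ 1897.1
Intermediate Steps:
d = -9/10 (d = 9/(-8 - 2) = 9/(-10) = 9*(-⅒) = -9/10 ≈ -0.90000)
p(P) = (5 + P)/P
s = -392/9 (s = -68 - ((5 + 6)/6)/(-9/10)*(5 + 7) = -68 - ((⅙)*11)*(-10/9)*12 = -68 - (11/6)*(-10/9)*12 = -68 - (-55)*12/27 = -68 - 1*(-220/9) = -68 + 220/9 = -392/9 ≈ -43.556)
s² = (-392/9)² = 153664/81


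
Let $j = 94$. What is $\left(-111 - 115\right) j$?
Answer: $-21244$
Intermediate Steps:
$\left(-111 - 115\right) j = \left(-111 - 115\right) 94 = \left(-226\right) 94 = -21244$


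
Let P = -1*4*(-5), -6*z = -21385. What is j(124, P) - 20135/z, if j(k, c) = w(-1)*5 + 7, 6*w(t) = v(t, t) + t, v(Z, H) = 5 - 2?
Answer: 38716/12831 ≈ 3.0174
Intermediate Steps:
z = 21385/6 (z = -⅙*(-21385) = 21385/6 ≈ 3564.2)
v(Z, H) = 3
P = 20 (P = -4*(-5) = 20)
w(t) = ½ + t/6 (w(t) = (3 + t)/6 = ½ + t/6)
j(k, c) = 26/3 (j(k, c) = (½ + (⅙)*(-1))*5 + 7 = (½ - ⅙)*5 + 7 = (⅓)*5 + 7 = 5/3 + 7 = 26/3)
j(124, P) - 20135/z = 26/3 - 20135/21385/6 = 26/3 - 20135*6/21385 = 26/3 - 1*24162/4277 = 26/3 - 24162/4277 = 38716/12831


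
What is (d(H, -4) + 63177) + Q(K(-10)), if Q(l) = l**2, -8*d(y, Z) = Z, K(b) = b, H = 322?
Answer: 126555/2 ≈ 63278.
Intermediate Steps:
d(y, Z) = -Z/8
(d(H, -4) + 63177) + Q(K(-10)) = (-1/8*(-4) + 63177) + (-10)**2 = (1/2 + 63177) + 100 = 126355/2 + 100 = 126555/2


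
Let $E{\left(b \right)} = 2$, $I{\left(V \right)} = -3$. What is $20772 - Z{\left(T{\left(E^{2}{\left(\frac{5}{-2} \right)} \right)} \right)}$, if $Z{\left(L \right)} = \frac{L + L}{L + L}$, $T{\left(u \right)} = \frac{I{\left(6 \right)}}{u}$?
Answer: $20771$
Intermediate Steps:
$T{\left(u \right)} = - \frac{3}{u}$
$Z{\left(L \right)} = 1$ ($Z{\left(L \right)} = \frac{2 L}{2 L} = 2 L \frac{1}{2 L} = 1$)
$20772 - Z{\left(T{\left(E^{2}{\left(\frac{5}{-2} \right)} \right)} \right)} = 20772 - 1 = 20771$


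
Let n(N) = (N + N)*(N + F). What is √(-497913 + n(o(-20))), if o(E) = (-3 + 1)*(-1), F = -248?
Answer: 3*I*√55433 ≈ 706.33*I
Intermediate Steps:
o(E) = 2 (o(E) = -2*(-1) = 2)
n(N) = 2*N*(-248 + N) (n(N) = (N + N)*(N - 248) = (2*N)*(-248 + N) = 2*N*(-248 + N))
√(-497913 + n(o(-20))) = √(-497913 + 2*2*(-248 + 2)) = √(-497913 + 2*2*(-246)) = √(-497913 - 984) = √(-498897) = 3*I*√55433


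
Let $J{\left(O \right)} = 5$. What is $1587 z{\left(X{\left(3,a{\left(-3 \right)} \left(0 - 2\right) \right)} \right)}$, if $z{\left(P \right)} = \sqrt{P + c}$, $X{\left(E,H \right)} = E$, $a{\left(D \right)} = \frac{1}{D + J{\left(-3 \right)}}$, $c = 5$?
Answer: $3174 \sqrt{2} \approx 4488.7$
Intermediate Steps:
$a{\left(D \right)} = \frac{1}{5 + D}$ ($a{\left(D \right)} = \frac{1}{D + 5} = \frac{1}{5 + D}$)
$z{\left(P \right)} = \sqrt{5 + P}$ ($z{\left(P \right)} = \sqrt{P + 5} = \sqrt{5 + P}$)
$1587 z{\left(X{\left(3,a{\left(-3 \right)} \left(0 - 2\right) \right)} \right)} = 1587 \sqrt{5 + 3} = 1587 \sqrt{8} = 1587 \cdot 2 \sqrt{2} = 3174 \sqrt{2}$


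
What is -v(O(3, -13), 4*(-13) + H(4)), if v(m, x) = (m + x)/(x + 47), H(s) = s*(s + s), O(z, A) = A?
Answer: 11/9 ≈ 1.2222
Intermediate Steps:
H(s) = 2*s² (H(s) = s*(2*s) = 2*s²)
v(m, x) = (m + x)/(47 + x)
-v(O(3, -13), 4*(-13) + H(4)) = -(-13 + (4*(-13) + 2*4²))/(47 + (4*(-13) + 2*4²)) = -(-13 + (-52 + 2*16))/(47 + (-52 + 2*16)) = -(-13 + (-52 + 32))/(47 + (-52 + 32)) = -(-13 - 20)/(47 - 20) = -(-33)/27 = -1*(-11/9) = 11/9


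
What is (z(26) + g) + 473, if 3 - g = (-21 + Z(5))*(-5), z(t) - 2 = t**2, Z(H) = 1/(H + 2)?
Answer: 7348/7 ≈ 1049.7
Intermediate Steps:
Z(H) = 1/(2 + H)
z(t) = 2 + t**2
g = -709/7 (g = 3 - (-21 + 1/(2 + 5))*(-5) = 3 - (-21 + 1/7)*(-5) = 3 - (-146)*(-5)/7 = 3 - 1*730/7 = 3 - 730/7 = -709/7 ≈ -101.29)
(z(26) + g) + 473 = ((2 + 26**2) - 709/7) + 473 = ((2 + 676) - 709/7) + 473 = (678 - 709/7) + 473 = 4037/7 + 473 = 7348/7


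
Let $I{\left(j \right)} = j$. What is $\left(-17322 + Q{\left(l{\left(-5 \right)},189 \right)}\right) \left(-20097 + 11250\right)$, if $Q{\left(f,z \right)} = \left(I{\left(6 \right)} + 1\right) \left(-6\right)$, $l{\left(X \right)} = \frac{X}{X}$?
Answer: $153619308$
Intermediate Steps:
$l{\left(X \right)} = 1$
$Q{\left(f,z \right)} = -42$ ($Q{\left(f,z \right)} = \left(6 + 1\right) \left(-6\right) = 7 \left(-6\right) = -42$)
$\left(-17322 + Q{\left(l{\left(-5 \right)},189 \right)}\right) \left(-20097 + 11250\right) = \left(-17322 - 42\right) \left(-20097 + 11250\right) = \left(-17364\right) \left(-8847\right) = 153619308$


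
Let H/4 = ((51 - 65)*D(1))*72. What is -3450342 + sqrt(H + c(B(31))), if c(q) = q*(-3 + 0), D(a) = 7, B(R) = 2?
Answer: -3450342 + I*sqrt(28230) ≈ -3.4503e+6 + 168.02*I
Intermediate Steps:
c(q) = -3*q (c(q) = q*(-3) = -3*q)
H = -28224 (H = 4*(((51 - 65)*7)*72) = 4*(-14*7*72) = 4*(-98*72) = 4*(-7056) = -28224)
-3450342 + sqrt(H + c(B(31))) = -3450342 + sqrt(-28224 - 3*2) = -3450342 + sqrt(-28224 - 6) = -3450342 + sqrt(-28230) = -3450342 + I*sqrt(28230)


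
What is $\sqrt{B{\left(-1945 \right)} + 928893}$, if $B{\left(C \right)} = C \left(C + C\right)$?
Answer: $\sqrt{8494943} \approx 2914.6$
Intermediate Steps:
$B{\left(C \right)} = 2 C^{2}$ ($B{\left(C \right)} = C 2 C = 2 C^{2}$)
$\sqrt{B{\left(-1945 \right)} + 928893} = \sqrt{2 \left(-1945\right)^{2} + 928893} = \sqrt{2 \cdot 3783025 + 928893} = \sqrt{7566050 + 928893} = \sqrt{8494943}$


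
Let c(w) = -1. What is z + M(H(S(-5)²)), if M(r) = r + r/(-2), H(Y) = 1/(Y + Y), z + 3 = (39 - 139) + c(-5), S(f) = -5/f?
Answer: -415/4 ≈ -103.75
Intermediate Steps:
z = -104 (z = -3 + ((39 - 139) - 1) = -3 + (-100 - 1) = -3 - 101 = -104)
H(Y) = 1/(2*Y)
M(r) = r/2 (M(r) = r + r*(-½) = r - r/2 = r/2)
z + M(H(S(-5)²)) = -104 + (1/(2*((-5/(-5))²)))/2 = -104 + (1/(2*((-5*(-⅕))²)))/2 = -104 + (1/(2*(1²)))/2 = -104 + ((½)/1)/2 = -104 + ((½)*1)/2 = -104 + (½)*(½) = -104 + ¼ = -415/4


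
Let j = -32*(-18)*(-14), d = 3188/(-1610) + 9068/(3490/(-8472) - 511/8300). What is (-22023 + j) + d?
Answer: -20621690736887/418803665 ≈ -49240.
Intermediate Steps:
d = -8021144868032/418803665 (d = 3188*(-1/1610) + 9068/(3490*(-1/8472) - 511*1/8300) = -1594/805 + 9068/(-1745/4236 - 511/8300) = -1594/805 + 9068/(-1040506/2197425) = -1594/805 + 9068*(-2197425/1040506) = -1594/805 - 9963124950/520253 = -8021144868032/418803665 ≈ -19153.)
j = -8064 (j = 576*(-14) = -8064)
(-22023 + j) + d = (-22023 - 8064) - 8021144868032/418803665 = -30087 - 8021144868032/418803665 = -20621690736887/418803665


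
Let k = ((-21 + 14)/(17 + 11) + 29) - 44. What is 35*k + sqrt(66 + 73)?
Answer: -2135/4 + sqrt(139) ≈ -521.96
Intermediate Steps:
k = -61/4 (k = (-7/28 + 29) - 44 = (-7*1/28 + 29) - 44 = (-1/4 + 29) - 44 = 115/4 - 44 = -61/4 ≈ -15.250)
35*k + sqrt(66 + 73) = 35*(-61/4) + sqrt(66 + 73) = -2135/4 + sqrt(139)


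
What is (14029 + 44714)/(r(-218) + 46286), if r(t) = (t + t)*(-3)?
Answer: 58743/47594 ≈ 1.2343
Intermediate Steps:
r(t) = -6*t (r(t) = (2*t)*(-3) = -6*t)
(14029 + 44714)/(r(-218) + 46286) = (14029 + 44714)/(-6*(-218) + 46286) = 58743/(1308 + 46286) = 58743/47594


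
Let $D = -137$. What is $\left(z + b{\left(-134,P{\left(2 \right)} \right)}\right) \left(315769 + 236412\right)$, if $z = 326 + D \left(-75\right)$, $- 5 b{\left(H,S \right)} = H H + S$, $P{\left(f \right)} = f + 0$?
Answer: $\frac{19352287507}{5} \approx 3.8705 \cdot 10^{9}$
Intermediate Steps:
$P{\left(f \right)} = f$
$b{\left(H,S \right)} = - \frac{S}{5} - \frac{H^{2}}{5}$ ($b{\left(H,S \right)} = - \frac{H H + S}{5} = - \frac{H^{2} + S}{5} = - \frac{S + H^{2}}{5} = - \frac{S}{5} - \frac{H^{2}}{5}$)
$z = 10601$ ($z = 326 - -10275 = 326 + 10275 = 10601$)
$\left(z + b{\left(-134,P{\left(2 \right)} \right)}\right) \left(315769 + 236412\right) = \left(10601 - \left(\frac{2}{5} + \frac{\left(-134\right)^{2}}{5}\right)\right) \left(315769 + 236412\right) = \left(10601 - \frac{17958}{5}\right) 552181 = \frac{35047}{5} \cdot 552181 = \frac{19352287507}{5}$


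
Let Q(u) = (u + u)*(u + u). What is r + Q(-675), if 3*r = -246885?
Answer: 1740205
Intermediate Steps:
r = -82295 (r = (1/3)*(-246885) = -82295)
Q(u) = 4*u**2 (Q(u) = (2*u)*(2*u) = 4*u**2)
r + Q(-675) = -82295 + 4*(-675)**2 = -82295 + 4*455625 = -82295 + 1822500 = 1740205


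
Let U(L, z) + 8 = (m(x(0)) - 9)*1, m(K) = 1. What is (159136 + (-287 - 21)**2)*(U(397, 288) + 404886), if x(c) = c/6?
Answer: 102836980000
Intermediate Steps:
x(c) = c/6 (x(c) = c*(1/6) = c/6)
U(L, z) = -16 (U(L, z) = -8 + (1 - 9)*1 = -8 - 8*1 = -8 - 8 = -16)
(159136 + (-287 - 21)**2)*(U(397, 288) + 404886) = (159136 + (-287 - 21)**2)*(-16 + 404886) = (159136 + (-308)**2)*404870 = (159136 + 94864)*404870 = 254000*404870 = 102836980000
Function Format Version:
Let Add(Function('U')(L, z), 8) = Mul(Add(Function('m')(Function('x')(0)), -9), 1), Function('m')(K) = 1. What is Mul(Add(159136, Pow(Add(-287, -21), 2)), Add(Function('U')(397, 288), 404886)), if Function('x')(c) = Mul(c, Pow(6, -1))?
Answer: 102836980000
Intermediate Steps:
Function('x')(c) = Mul(Rational(1, 6), c) (Function('x')(c) = Mul(c, Rational(1, 6)) = Mul(Rational(1, 6), c))
Function('U')(L, z) = -16 (Function('U')(L, z) = Add(-8, Mul(Add(1, -9), 1)) = Add(-8, Mul(-8, 1)) = Add(-8, -8) = -16)
Mul(Add(159136, Pow(Add(-287, -21), 2)), Add(Function('U')(397, 288), 404886)) = Mul(Add(159136, Pow(Add(-287, -21), 2)), Add(-16, 404886)) = Mul(Add(159136, Pow(-308, 2)), 404870) = Mul(Add(159136, 94864), 404870) = Mul(254000, 404870) = 102836980000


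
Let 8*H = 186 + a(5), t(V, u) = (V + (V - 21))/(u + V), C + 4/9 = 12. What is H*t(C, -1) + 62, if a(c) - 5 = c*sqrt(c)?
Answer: 2671/40 + sqrt(5)/8 ≈ 67.055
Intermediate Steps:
C = 104/9 (C = -4/9 + 12 = 104/9 ≈ 11.556)
a(c) = 5 + c**(3/2) (a(c) = 5 + c*sqrt(c) = 5 + c**(3/2))
t(V, u) = (-21 + 2*V)/(V + u) (t(V, u) = (V + (-21 + V))/(V + u) = (-21 + 2*V)/(V + u))
H = 191/8 + 5*sqrt(5)/8 (H = (186 + (5 + 5**(3/2)))/8 = (186 + (5 + 5*sqrt(5)))/8 = (191 + 5*sqrt(5))/8 = 191/8 + 5*sqrt(5)/8 ≈ 25.273)
H*t(C, -1) + 62 = (191/8 + 5*sqrt(5)/8)*((-21 + 2*(104/9))/(104/9 - 1)) + 62 = (191/8 + 5*sqrt(5)/8)*((-21 + 208/9)/(95/9)) + 62 = (191/8 + 5*sqrt(5)/8)*((9/95)*(19/9)) + 62 = (191/8 + 5*sqrt(5)/8)*(1/5) + 62 = (191/40 + sqrt(5)/8) + 62 = 2671/40 + sqrt(5)/8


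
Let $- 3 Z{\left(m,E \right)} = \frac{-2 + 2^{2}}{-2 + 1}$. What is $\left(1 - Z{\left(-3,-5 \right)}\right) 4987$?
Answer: $\frac{4987}{3} \approx 1662.3$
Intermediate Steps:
$Z{\left(m,E \right)} = \frac{2}{3}$ ($Z{\left(m,E \right)} = - \frac{\left(-2 + 2^{2}\right) \frac{1}{-2 + 1}}{3} = - \frac{\left(-2 + 4\right) \frac{1}{-1}}{3} = - \frac{2 \left(-1\right)}{3} = \left(- \frac{1}{3}\right) \left(-2\right) = \frac{2}{3}$)
$\left(1 - Z{\left(-3,-5 \right)}\right) 4987 = \left(1 - \frac{2}{3}\right) 4987 = \frac{1}{3} \cdot 4987 = \frac{4987}{3}$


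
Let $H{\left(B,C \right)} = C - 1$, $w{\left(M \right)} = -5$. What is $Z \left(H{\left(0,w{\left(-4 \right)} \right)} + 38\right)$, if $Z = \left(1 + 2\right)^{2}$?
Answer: $288$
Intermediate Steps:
$H{\left(B,C \right)} = -1 + C$
$Z = 9$ ($Z = 3^{2} = 9$)
$Z \left(H{\left(0,w{\left(-4 \right)} \right)} + 38\right) = 9 \left(\left(-1 - 5\right) + 38\right) = 9 \left(-6 + 38\right) = 9 \cdot 32 = 288$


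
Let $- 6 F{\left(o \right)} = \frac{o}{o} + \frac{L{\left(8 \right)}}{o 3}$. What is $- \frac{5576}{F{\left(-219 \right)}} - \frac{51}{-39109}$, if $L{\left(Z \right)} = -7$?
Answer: $\frac{107454875799}{3246047} \approx 33103.0$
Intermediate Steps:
$F{\left(o \right)} = - \frac{1}{6} + \frac{7}{18 o}$ ($F{\left(o \right)} = - \frac{\frac{o}{o} - \frac{7}{o 3}}{6} = - \frac{1 - \frac{7}{3 o}}{6} = - \frac{1}{6} + \frac{7}{18 o}$)
$- \frac{5576}{F{\left(-219 \right)}} - \frac{51}{-39109} = - \frac{5576}{\frac{1}{18} \frac{1}{-219} \left(7 - -657\right)} - \frac{51}{-39109} = - \frac{5576}{\frac{1}{18} \left(- \frac{1}{219}\right) \left(7 + 657\right)} - - \frac{51}{39109} = - \frac{5576}{\frac{1}{18} \left(- \frac{1}{219}\right) 664} + \frac{51}{39109} = - \frac{5576}{- \frac{332}{1971}} + \frac{51}{39109} = \left(-5576\right) \left(- \frac{1971}{332}\right) + \frac{51}{39109} = \frac{2747574}{83} + \frac{51}{39109} = \frac{107454875799}{3246047}$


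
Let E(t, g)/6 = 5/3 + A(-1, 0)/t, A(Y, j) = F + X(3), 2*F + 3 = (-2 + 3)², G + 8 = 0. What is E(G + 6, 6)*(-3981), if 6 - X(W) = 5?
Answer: -39810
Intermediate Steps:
G = -8 (G = -8 + 0 = -8)
X(W) = 1 (X(W) = 6 - 1*5 = 6 - 5 = 1)
F = -1 (F = -3/2 + (-2 + 3)²/2 = -3/2 + (½)*1² = -3/2 + (½)*1 = -3/2 + ½ = -1)
A(Y, j) = 0 (A(Y, j) = -1 + 1 = 0)
E(t, g) = 10 (E(t, g) = 6*(5/3 + 0/t) = 6*(5*(⅓) + 0) = 6*(5/3 + 0) = 6*(5/3) = 10)
E(G + 6, 6)*(-3981) = 10*(-3981) = -39810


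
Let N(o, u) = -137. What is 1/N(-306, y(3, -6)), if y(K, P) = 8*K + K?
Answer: -1/137 ≈ -0.0072993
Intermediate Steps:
y(K, P) = 9*K
1/N(-306, y(3, -6)) = 1/(-137) = -1/137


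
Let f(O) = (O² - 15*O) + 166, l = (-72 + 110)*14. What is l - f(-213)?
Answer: -48198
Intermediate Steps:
l = 532 (l = 38*14 = 532)
f(O) = 166 + O² - 15*O
l - f(-213) = 532 - (166 + (-213)² - 15*(-213)) = 532 - (166 + 45369 + 3195) = 532 - 1*48730 = 532 - 48730 = -48198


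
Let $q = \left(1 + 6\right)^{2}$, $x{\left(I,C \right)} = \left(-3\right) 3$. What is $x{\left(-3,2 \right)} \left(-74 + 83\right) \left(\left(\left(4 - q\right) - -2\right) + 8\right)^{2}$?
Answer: $-99225$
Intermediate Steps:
$x{\left(I,C \right)} = -9$
$q = 49$ ($q = 7^{2} = 49$)
$x{\left(-3,2 \right)} \left(-74 + 83\right) \left(\left(\left(4 - q\right) - -2\right) + 8\right)^{2} = - 9 \left(-74 + 83\right) \left(\left(\left(4 - 49\right) - -2\right) + 8\right)^{2} = \left(-9\right) 9 \left(\left(\left(4 - 49\right) + 2\right) + 8\right)^{2} = - 81 \left(\left(-45 + 2\right) + 8\right)^{2} = - 81 \left(-43 + 8\right)^{2} = - 81 \left(-35\right)^{2} = \left(-81\right) 1225 = -99225$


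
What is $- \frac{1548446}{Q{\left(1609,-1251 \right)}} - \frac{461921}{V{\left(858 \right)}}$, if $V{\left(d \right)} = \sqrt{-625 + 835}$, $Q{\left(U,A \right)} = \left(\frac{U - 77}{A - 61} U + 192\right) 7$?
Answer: $\frac{507890288}{3872897} - \frac{461921 \sqrt{210}}{210} \approx -31744.0$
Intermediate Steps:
$Q{\left(U,A \right)} = 1344 + \frac{7 U \left(-77 + U\right)}{-61 + A}$ ($Q{\left(U,A \right)} = \left(\frac{-77 + U}{-61 + A} U + 192\right) 7 = \left(\frac{U \left(-77 + U\right)}{-61 + A} + 192\right) 7 = \left(192 + \frac{U \left(-77 + U\right)}{-61 + A}\right) 7 = 1344 + \frac{7 U \left(-77 + U\right)}{-61 + A}$)
$V{\left(d \right)} = \sqrt{210}$
$- \frac{1548446}{Q{\left(1609,-1251 \right)}} - \frac{461921}{V{\left(858 \right)}} = - \frac{1548446}{7 \frac{1}{-61 - 1251} \left(-11712 + 1609^{2} - 123893 + 192 \left(-1251\right)\right)} - \frac{461921}{\sqrt{210}} = - \frac{1548446}{7 \frac{1}{-1312} \left(-11712 + 2588881 - 123893 - 240192\right)} - 461921 \frac{\sqrt{210}}{210} = - \frac{1548446}{7 \left(- \frac{1}{1312}\right) 2213084} - \frac{461921 \sqrt{210}}{210} = - \frac{1548446}{- \frac{3872897}{328}} - \frac{461921 \sqrt{210}}{210} = \left(-1548446\right) \left(- \frac{328}{3872897}\right) - \frac{461921 \sqrt{210}}{210} = \frac{507890288}{3872897} - \frac{461921 \sqrt{210}}{210}$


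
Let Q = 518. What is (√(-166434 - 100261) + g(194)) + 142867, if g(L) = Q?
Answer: 143385 + I*√266695 ≈ 1.4339e+5 + 516.42*I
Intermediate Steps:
g(L) = 518
(√(-166434 - 100261) + g(194)) + 142867 = (√(-166434 - 100261) + 518) + 142867 = (√(-266695) + 518) + 142867 = (I*√266695 + 518) + 142867 = (518 + I*√266695) + 142867 = 143385 + I*√266695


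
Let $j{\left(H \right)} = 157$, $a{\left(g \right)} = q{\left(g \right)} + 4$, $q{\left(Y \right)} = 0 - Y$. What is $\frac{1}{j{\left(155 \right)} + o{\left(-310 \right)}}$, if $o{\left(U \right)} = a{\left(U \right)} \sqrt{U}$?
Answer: $\frac{1}{194837} - \frac{2 i \sqrt{310}}{194837} \approx 5.1325 \cdot 10^{-6} - 0.00018073 i$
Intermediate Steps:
$q{\left(Y \right)} = - Y$
$a{\left(g \right)} = 4 - g$ ($a{\left(g \right)} = - g + 4 = 4 - g$)
$o{\left(U \right)} = \sqrt{U} \left(4 - U\right)$ ($o{\left(U \right)} = \left(4 - U\right) \sqrt{U} = \sqrt{U} \left(4 - U\right)$)
$\frac{1}{j{\left(155 \right)} + o{\left(-310 \right)}} = \frac{1}{157 + \sqrt{-310} \left(4 - -310\right)} = \frac{1}{157 + i \sqrt{310} \left(4 + 310\right)} = \frac{1}{157 + i \sqrt{310} \cdot 314} = \frac{1}{157 + 314 i \sqrt{310}}$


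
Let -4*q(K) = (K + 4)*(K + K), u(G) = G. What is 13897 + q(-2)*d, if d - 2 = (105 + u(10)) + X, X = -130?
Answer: 13871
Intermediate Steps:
d = -13 (d = 2 + ((105 + 10) - 130) = 2 + (115 - 130) = 2 - 15 = -13)
q(K) = -K*(4 + K)/2 (q(K) = -(K + 4)*(K + K)/4 = -(4 + K)*2*K/4 = -K*(4 + K)/2)
13897 + q(-2)*d = 13897 - ½*(-2)*(4 - 2)*(-13) = 13897 - ½*(-2)*2*(-13) = 13897 + 2*(-13) = 13897 - 26 = 13871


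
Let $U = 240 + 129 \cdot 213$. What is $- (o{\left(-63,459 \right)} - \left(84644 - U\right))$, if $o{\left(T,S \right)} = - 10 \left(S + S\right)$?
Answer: $66107$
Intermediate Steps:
$o{\left(T,S \right)} = - 20 S$ ($o{\left(T,S \right)} = - 10 \cdot 2 S = - 20 S$)
$U = 27717$ ($U = 240 + 27477 = 27717$)
$- (o{\left(-63,459 \right)} - \left(84644 - U\right)) = - (\left(-20\right) 459 - \left(84644 - 27717\right)) = - (-9180 - \left(84644 - 27717\right)) = - (-9180 - 56927) = \left(-1\right) \left(-66107\right) = 66107$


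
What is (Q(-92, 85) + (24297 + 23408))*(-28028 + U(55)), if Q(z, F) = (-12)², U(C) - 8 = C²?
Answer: -1195985755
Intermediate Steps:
U(C) = 8 + C²
Q(z, F) = 144
(Q(-92, 85) + (24297 + 23408))*(-28028 + U(55)) = (144 + (24297 + 23408))*(-28028 + (8 + 55²)) = (144 + 47705)*(-28028 + (8 + 3025)) = 47849*(-28028 + 3033) = 47849*(-24995) = -1195985755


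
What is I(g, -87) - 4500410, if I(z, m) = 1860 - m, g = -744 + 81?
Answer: -4498463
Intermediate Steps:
g = -663
I(g, -87) - 4500410 = (1860 - 1*(-87)) - 4500410 = (1860 + 87) - 4500410 = 1947 - 4500410 = -4498463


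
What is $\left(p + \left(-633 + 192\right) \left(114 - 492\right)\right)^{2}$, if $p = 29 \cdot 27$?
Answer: $28049885361$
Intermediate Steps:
$p = 783$
$\left(p + \left(-633 + 192\right) \left(114 - 492\right)\right)^{2} = \left(783 + \left(-633 + 192\right) \left(114 - 492\right)\right)^{2} = \left(783 - -166698\right)^{2} = \left(783 + 166698\right)^{2} = 167481^{2} = 28049885361$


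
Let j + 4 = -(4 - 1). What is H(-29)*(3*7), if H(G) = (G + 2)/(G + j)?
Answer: 63/4 ≈ 15.750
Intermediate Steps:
j = -7 (j = -4 - (4 - 1) = -4 - 1*3 = -4 - 3 = -7)
H(G) = (2 + G)/(-7 + G) (H(G) = (G + 2)/(G - 7) = (2 + G)/(-7 + G))
H(-29)*(3*7) = ((2 - 29)/(-7 - 29))*(3*7) = (-27/(-36))*21 = -1/36*(-27)*21 = (3/4)*21 = 63/4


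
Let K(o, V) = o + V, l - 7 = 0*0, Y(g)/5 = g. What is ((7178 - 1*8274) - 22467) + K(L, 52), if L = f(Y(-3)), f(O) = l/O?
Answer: -352672/15 ≈ -23511.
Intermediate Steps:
Y(g) = 5*g
l = 7 (l = 7 + 0*0 = 7 + 0 = 7)
f(O) = 7/O
L = -7/15 (L = 7/((5*(-3))) = 7/(-15) = 7*(-1/15) = -7/15 ≈ -0.46667)
K(o, V) = V + o
((7178 - 1*8274) - 22467) + K(L, 52) = ((7178 - 1*8274) - 22467) + (52 - 7/15) = ((7178 - 8274) - 22467) + 773/15 = (-1096 - 22467) + 773/15 = -23563 + 773/15 = -352672/15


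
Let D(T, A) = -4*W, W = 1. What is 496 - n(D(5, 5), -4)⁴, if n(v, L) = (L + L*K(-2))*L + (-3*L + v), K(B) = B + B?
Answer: -2559504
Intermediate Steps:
K(B) = 2*B
D(T, A) = -4 (D(T, A) = -4*1 = -4)
n(v, L) = v - 3*L - 3*L² (n(v, L) = (L + L*(2*(-2)))*L + (-3*L + v) = (L + L*(-4))*L + (v - 3*L) = (L - 4*L)*L + (v - 3*L) = (-3*L)*L + (v - 3*L) = -3*L² + (v - 3*L) = v - 3*L - 3*L²)
496 - n(D(5, 5), -4)⁴ = 496 - (-4 - 3*(-4) - 3*(-4)²)⁴ = 496 - (-4 + 12 - 3*16)⁴ = 496 - (-4 + 12 - 48)⁴ = 496 - 1*(-40)⁴ = 496 - 1*2560000 = 496 - 2560000 = -2559504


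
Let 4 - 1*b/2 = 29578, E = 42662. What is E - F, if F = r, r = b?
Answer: 101810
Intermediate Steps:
b = -59148 (b = 8 - 2*29578 = 8 - 59156 = -59148)
r = -59148
F = -59148
E - F = 42662 - 1*(-59148) = 42662 + 59148 = 101810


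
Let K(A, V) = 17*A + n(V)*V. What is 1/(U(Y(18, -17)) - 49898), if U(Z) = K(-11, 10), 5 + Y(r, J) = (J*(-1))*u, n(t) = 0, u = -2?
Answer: -1/50085 ≈ -1.9966e-5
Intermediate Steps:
Y(r, J) = -5 + 2*J (Y(r, J) = -5 + (J*(-1))*(-2) = -5 - J*(-2) = -5 + 2*J)
K(A, V) = 17*A (K(A, V) = 17*A + 0*V = 17*A + 0 = 17*A)
U(Z) = -187 (U(Z) = 17*(-11) = -187)
1/(U(Y(18, -17)) - 49898) = 1/(-187 - 49898) = 1/(-50085) = -1/50085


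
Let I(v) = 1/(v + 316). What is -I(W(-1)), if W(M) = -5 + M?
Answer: -1/310 ≈ -0.0032258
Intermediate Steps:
I(v) = 1/(316 + v)
-I(W(-1)) = -1/(316 + (-5 - 1)) = -1/(316 - 6) = -1/310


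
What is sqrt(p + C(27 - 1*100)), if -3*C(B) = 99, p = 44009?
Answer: 2*sqrt(10994) ≈ 209.70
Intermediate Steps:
C(B) = -33 (C(B) = -1/3*99 = -33)
sqrt(p + C(27 - 1*100)) = sqrt(44009 - 33) = sqrt(43976) = 2*sqrt(10994)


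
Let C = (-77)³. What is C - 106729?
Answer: -563262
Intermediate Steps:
C = -456533
C - 106729 = -456533 - 106729 = -563262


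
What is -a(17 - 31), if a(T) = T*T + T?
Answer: -182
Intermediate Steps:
a(T) = T + T² (a(T) = T² + T = T + T²)
-a(17 - 31) = -(17 - 31)*(1 + (17 - 31)) = -(-14)*(1 - 14) = -(-14)*(-13) = -1*182 = -182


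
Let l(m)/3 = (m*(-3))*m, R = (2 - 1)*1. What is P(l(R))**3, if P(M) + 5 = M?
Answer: -2744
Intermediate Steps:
R = 1 (R = 1*1 = 1)
l(m) = -9*m**2 (l(m) = 3*((m*(-3))*m) = 3*((-3*m)*m) = 3*(-3*m**2) = -9*m**2)
P(M) = -5 + M
P(l(R))**3 = (-5 - 9*1**2)**3 = (-5 - 9*1)**3 = (-5 - 9)**3 = (-14)**3 = -2744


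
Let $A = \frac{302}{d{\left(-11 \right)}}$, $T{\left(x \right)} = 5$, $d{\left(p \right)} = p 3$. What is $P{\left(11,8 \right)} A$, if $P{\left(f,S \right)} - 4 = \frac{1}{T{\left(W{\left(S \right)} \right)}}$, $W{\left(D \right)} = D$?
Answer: $- \frac{2114}{55} \approx -38.436$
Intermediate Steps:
$d{\left(p \right)} = 3 p$
$P{\left(f,S \right)} = \frac{21}{5}$ ($P{\left(f,S \right)} = 4 + \frac{1}{5} = \frac{21}{5}$)
$A = - \frac{302}{33}$ ($A = \frac{302}{3 \left(-11\right)} = \frac{302}{-33} = 302 \left(- \frac{1}{33}\right) = - \frac{302}{33} \approx -9.1515$)
$P{\left(11,8 \right)} A = \frac{21}{5} \left(- \frac{302}{33}\right) = - \frac{2114}{55}$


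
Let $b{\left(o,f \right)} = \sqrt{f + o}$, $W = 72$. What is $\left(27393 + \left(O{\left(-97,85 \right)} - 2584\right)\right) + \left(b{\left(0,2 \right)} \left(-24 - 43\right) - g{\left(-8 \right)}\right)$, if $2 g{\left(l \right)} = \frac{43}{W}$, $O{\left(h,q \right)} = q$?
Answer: $\frac{3584693}{144} - 67 \sqrt{2} \approx 24799.0$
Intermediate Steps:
$g{\left(l \right)} = \frac{43}{144}$ ($g{\left(l \right)} = \frac{43 \cdot \frac{1}{72}}{2} = \frac{1}{2} \cdot \frac{43}{72} = \frac{43}{144}$)
$\left(27393 + \left(O{\left(-97,85 \right)} - 2584\right)\right) + \left(b{\left(0,2 \right)} \left(-24 - 43\right) - g{\left(-8 \right)}\right) = \left(27393 + \left(85 - 2584\right)\right) + \left(\sqrt{2 + 0} \left(-24 - 43\right) - \frac{43}{144}\right) = \left(27393 + \left(85 - 2584\right)\right) + \left(\sqrt{2} \left(-67\right) - \frac{43}{144}\right) = \left(27393 - 2499\right) - \left(\frac{43}{144} + 67 \sqrt{2}\right) = 24894 - \left(\frac{43}{144} + 67 \sqrt{2}\right) = \frac{3584693}{144} - 67 \sqrt{2}$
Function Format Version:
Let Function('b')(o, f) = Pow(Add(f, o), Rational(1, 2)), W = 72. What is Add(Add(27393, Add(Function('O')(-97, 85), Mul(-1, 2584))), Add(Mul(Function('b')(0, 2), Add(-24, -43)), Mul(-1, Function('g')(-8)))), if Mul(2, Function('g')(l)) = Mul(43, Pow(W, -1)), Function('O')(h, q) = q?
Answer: Add(Rational(3584693, 144), Mul(-67, Pow(2, Rational(1, 2)))) ≈ 24799.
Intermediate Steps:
Function('g')(l) = Rational(43, 144) (Function('g')(l) = Mul(Rational(1, 2), Mul(43, Pow(72, -1))) = Mul(Rational(1, 2), Mul(43, Rational(1, 72))) = Mul(Rational(1, 2), Rational(43, 72)) = Rational(43, 144))
Add(Add(27393, Add(Function('O')(-97, 85), Mul(-1, 2584))), Add(Mul(Function('b')(0, 2), Add(-24, -43)), Mul(-1, Function('g')(-8)))) = Add(Add(27393, Add(85, Mul(-1, 2584))), Add(Mul(Pow(Add(2, 0), Rational(1, 2)), Add(-24, -43)), Mul(-1, Rational(43, 144)))) = Add(Add(27393, Add(85, -2584)), Add(Mul(Pow(2, Rational(1, 2)), -67), Rational(-43, 144))) = Add(Add(27393, -2499), Add(Mul(-67, Pow(2, Rational(1, 2))), Rational(-43, 144))) = Add(24894, Add(Rational(-43, 144), Mul(-67, Pow(2, Rational(1, 2))))) = Add(Rational(3584693, 144), Mul(-67, Pow(2, Rational(1, 2))))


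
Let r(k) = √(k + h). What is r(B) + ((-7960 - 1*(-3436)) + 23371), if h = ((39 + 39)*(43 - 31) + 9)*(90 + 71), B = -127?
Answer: 18847 + √152018 ≈ 19237.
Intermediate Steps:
h = 152145 (h = (78*12 + 9)*161 = (936 + 9)*161 = 945*161 = 152145)
r(k) = √(152145 + k) (r(k) = √(k + 152145) = √(152145 + k))
r(B) + ((-7960 - 1*(-3436)) + 23371) = √(152145 - 127) + ((-7960 - 1*(-3436)) + 23371) = √152018 + ((-7960 + 3436) + 23371) = √152018 + (-4524 + 23371) = √152018 + 18847 = 18847 + √152018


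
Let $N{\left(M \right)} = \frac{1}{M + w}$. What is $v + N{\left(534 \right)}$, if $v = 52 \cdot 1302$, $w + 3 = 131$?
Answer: $\frac{44820049}{662} \approx 67704.0$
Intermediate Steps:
$w = 128$ ($w = -3 + 131 = 128$)
$v = 67704$
$N{\left(M \right)} = \frac{1}{128 + M}$ ($N{\left(M \right)} = \frac{1}{M + 128} = \frac{1}{128 + M}$)
$v + N{\left(534 \right)} = 67704 + \frac{1}{128 + 534} = 67704 + \frac{1}{662} = \frac{44820049}{662}$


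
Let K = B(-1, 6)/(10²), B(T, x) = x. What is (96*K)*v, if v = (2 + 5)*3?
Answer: 3024/25 ≈ 120.96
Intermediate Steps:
v = 21 (v = 7*3 = 21)
K = 3/50 (K = 6/(10²) = 6/100 = 6*(1/100) = 3/50 ≈ 0.060000)
(96*K)*v = (96*(3/50))*21 = (144/25)*21 = 3024/25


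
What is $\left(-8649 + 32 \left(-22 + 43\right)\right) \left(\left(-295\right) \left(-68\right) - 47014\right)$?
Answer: $215012058$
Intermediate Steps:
$\left(-8649 + 32 \left(-22 + 43\right)\right) \left(\left(-295\right) \left(-68\right) - 47014\right) = \left(-8649 + 32 \cdot 21\right) \left(20060 - 47014\right) = \left(-8649 + 672\right) \left(-26954\right) = \left(-7977\right) \left(-26954\right) = 215012058$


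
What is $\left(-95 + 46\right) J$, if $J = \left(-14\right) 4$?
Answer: $2744$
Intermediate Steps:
$J = -56$
$\left(-95 + 46\right) J = \left(-95 + 46\right) \left(-56\right) = \left(-49\right) \left(-56\right) = 2744$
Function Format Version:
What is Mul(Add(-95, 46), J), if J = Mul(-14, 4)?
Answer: 2744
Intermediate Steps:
J = -56
Mul(Add(-95, 46), J) = Mul(Add(-95, 46), -56) = Mul(-49, -56) = 2744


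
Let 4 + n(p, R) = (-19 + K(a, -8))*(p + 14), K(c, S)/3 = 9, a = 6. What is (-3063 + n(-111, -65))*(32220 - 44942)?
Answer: 48890646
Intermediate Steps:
K(c, S) = 27 (K(c, S) = 3*9 = 27)
n(p, R) = 108 + 8*p (n(p, R) = -4 + (-19 + 27)*(p + 14) = -4 + 8*(14 + p) = -4 + (112 + 8*p) = 108 + 8*p)
(-3063 + n(-111, -65))*(32220 - 44942) = (-3063 + (108 + 8*(-111)))*(32220 - 44942) = (-3063 + (108 - 888))*(-12722) = (-3063 - 780)*(-12722) = -3843*(-12722) = 48890646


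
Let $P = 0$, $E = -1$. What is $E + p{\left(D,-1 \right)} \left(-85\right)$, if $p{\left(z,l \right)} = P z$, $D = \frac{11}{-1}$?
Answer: $-1$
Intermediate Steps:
$D = -11$ ($D = 11 \left(-1\right) = -11$)
$p{\left(z,l \right)} = 0$ ($p{\left(z,l \right)} = 0 z = 0$)
$E + p{\left(D,-1 \right)} \left(-85\right) = -1 + 0 \left(-85\right) = -1 + 0 = -1$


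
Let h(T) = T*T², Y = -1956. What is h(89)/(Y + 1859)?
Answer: -704969/97 ≈ -7267.7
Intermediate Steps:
h(T) = T³
h(89)/(Y + 1859) = 89³/(-1956 + 1859) = 704969/(-97) = 704969*(-1/97) = -704969/97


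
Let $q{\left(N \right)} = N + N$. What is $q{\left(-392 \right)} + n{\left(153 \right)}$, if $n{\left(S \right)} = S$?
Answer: $-631$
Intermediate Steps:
$q{\left(N \right)} = 2 N$
$q{\left(-392 \right)} + n{\left(153 \right)} = 2 \left(-392\right) + 153 = -784 + 153 = -631$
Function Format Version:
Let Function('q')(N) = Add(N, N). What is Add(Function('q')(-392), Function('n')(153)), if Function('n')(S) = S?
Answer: -631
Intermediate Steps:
Function('q')(N) = Mul(2, N)
Add(Function('q')(-392), Function('n')(153)) = Add(Mul(2, -392), 153) = Add(-784, 153) = -631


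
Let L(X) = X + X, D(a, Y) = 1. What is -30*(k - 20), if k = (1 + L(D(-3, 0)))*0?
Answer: 600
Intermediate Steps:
L(X) = 2*X
k = 0 (k = (1 + 2*1)*0 = (1 + 2)*0 = 3*0 = 0)
-30*(k - 20) = -30*(0 - 20) = -30*(-20) = 600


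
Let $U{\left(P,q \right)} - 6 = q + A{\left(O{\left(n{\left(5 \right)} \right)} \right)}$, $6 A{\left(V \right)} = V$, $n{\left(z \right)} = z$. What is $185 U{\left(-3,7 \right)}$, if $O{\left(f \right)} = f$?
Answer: $\frac{15355}{6} \approx 2559.2$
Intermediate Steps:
$A{\left(V \right)} = \frac{V}{6}$
$U{\left(P,q \right)} = \frac{41}{6} + q$ ($U{\left(P,q \right)} = 6 + \left(q + \frac{1}{6} \cdot 5\right) = 6 + \left(q + \frac{5}{6}\right) = 6 + \left(\frac{5}{6} + q\right) = \frac{41}{6} + q$)
$185 U{\left(-3,7 \right)} = 185 \left(\frac{41}{6} + 7\right) = 185 \cdot \frac{83}{6} = \frac{15355}{6}$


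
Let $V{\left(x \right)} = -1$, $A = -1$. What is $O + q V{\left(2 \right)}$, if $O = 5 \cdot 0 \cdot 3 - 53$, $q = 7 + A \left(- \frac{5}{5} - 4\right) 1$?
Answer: $-65$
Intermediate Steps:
$q = 12$ ($q = 7 - \left(- \frac{5}{5} - 4\right) 1 = 7 - \left(\left(-5\right) \frac{1}{5} - 4\right) 1 = 7 - \left(-1 - 4\right) 1 = 7 - \left(-5\right) 1 = 7 - -5 = 7 + 5 = 12$)
$O = -53$ ($O = 0 \cdot 3 - 53 = 0 - 53 = -53$)
$O + q V{\left(2 \right)} = -53 + 12 \left(-1\right) = -53 - 12 = -65$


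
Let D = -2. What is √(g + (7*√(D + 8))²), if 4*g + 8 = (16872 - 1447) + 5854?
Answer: √22447/2 ≈ 74.912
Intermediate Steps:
g = 21271/4 (g = -2 + ((16872 - 1447) + 5854)/4 = -2 + (15425 + 5854)/4 = -2 + (¼)*21279 = -2 + 21279/4 = 21271/4 ≈ 5317.8)
√(g + (7*√(D + 8))²) = √(21271/4 + (7*√(-2 + 8))²) = √(21271/4 + (7*√6)²) = √(21271/4 + 294) = √(22447/4) = √22447/2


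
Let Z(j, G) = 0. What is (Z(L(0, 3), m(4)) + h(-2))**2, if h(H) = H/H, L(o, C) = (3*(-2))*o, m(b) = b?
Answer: 1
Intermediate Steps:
L(o, C) = -6*o
h(H) = 1
(Z(L(0, 3), m(4)) + h(-2))**2 = (0 + 1)**2 = 1**2 = 1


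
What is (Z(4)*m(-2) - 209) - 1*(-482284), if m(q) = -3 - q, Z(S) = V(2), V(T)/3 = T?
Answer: 482069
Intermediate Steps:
V(T) = 3*T
Z(S) = 6 (Z(S) = 3*2 = 6)
(Z(4)*m(-2) - 209) - 1*(-482284) = (6*(-3 - 1*(-2)) - 209) - 1*(-482284) = (6*(-3 + 2) - 209) + 482284 = (6*(-1) - 209) + 482284 = (-6 - 209) + 482284 = -215 + 482284 = 482069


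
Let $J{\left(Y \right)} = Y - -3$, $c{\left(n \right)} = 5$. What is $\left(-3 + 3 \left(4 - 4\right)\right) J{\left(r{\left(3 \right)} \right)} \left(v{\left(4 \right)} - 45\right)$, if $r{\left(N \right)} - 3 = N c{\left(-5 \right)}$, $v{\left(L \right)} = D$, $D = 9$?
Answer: $2268$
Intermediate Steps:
$v{\left(L \right)} = 9$
$r{\left(N \right)} = 3 + 5 N$ ($r{\left(N \right)} = 3 + N 5 = 3 + 5 N$)
$J{\left(Y \right)} = 3 + Y$ ($J{\left(Y \right)} = Y + 3 = 3 + Y$)
$\left(-3 + 3 \left(4 - 4\right)\right) J{\left(r{\left(3 \right)} \right)} \left(v{\left(4 \right)} - 45\right) = \left(-3 + 3 \left(4 - 4\right)\right) \left(3 + \left(3 + 5 \cdot 3\right)\right) \left(9 - 45\right) = \left(-3 + 3 \cdot 0\right) \left(3 + \left(3 + 15\right)\right) \left(-36\right) = \left(-3 + 0\right) \left(3 + 18\right) \left(-36\right) = \left(-3\right) 21 \left(-36\right) = \left(-63\right) \left(-36\right) = 2268$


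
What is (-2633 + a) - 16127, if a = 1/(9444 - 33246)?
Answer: -446525521/23802 ≈ -18760.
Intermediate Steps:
a = -1/23802 (a = 1/(-23802) = -1/23802 ≈ -4.2013e-5)
(-2633 + a) - 16127 = (-2633 - 1/23802) - 16127 = -62670667/23802 - 16127 = -446525521/23802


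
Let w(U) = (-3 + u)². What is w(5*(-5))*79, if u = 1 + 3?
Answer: 79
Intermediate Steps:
u = 4
w(U) = 1 (w(U) = (-3 + 4)² = 1² = 1)
w(5*(-5))*79 = 1*79 = 79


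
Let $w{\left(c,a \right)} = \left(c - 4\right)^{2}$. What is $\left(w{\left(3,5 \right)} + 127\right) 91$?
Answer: $11648$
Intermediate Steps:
$w{\left(c,a \right)} = \left(-4 + c\right)^{2}$
$\left(w{\left(3,5 \right)} + 127\right) 91 = \left(\left(-4 + 3\right)^{2} + 127\right) 91 = \left(\left(-1\right)^{2} + 127\right) 91 = \left(1 + 127\right) 91 = 128 \cdot 91 = 11648$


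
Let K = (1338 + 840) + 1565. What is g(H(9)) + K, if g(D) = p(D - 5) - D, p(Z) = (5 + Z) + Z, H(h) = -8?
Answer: 3730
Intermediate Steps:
p(Z) = 5 + 2*Z
g(D) = -5 + D (g(D) = (5 + 2*(D - 5)) - D = (5 + 2*(-5 + D)) - D = (5 + (-10 + 2*D)) - D = (-5 + 2*D) - D = -5 + D)
K = 3743 (K = 2178 + 1565 = 3743)
g(H(9)) + K = (-5 - 8) + 3743 = -13 + 3743 = 3730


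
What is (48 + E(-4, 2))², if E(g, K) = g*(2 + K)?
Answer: 1024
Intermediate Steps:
(48 + E(-4, 2))² = (48 - 4*(2 + 2))² = (48 - 4*4)² = (48 - 16)² = 32² = 1024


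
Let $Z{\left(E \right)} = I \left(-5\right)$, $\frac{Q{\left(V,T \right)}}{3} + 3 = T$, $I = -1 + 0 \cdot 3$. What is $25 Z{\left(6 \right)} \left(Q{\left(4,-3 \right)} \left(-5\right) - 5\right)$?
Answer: $10625$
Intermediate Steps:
$I = -1$ ($I = -1 + 0 = -1$)
$Q{\left(V,T \right)} = -9 + 3 T$
$Z{\left(E \right)} = 5$ ($Z{\left(E \right)} = \left(-1\right) \left(-5\right) = 5$)
$25 Z{\left(6 \right)} \left(Q{\left(4,-3 \right)} \left(-5\right) - 5\right) = 25 \cdot 5 \left(\left(-9 + 3 \left(-3\right)\right) \left(-5\right) - 5\right) = 125 \left(\left(-9 - 9\right) \left(-5\right) - 5\right) = 125 \left(\left(-18\right) \left(-5\right) - 5\right) = 125 \left(90 - 5\right) = 125 \cdot 85 = 10625$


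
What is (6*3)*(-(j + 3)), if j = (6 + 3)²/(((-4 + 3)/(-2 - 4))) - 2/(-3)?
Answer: -8814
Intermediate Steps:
j = 1460/3 (j = 9²/((-1/(-6))) - 2*(-⅓) = 81/((-1*(-⅙))) + ⅔ = 81/(⅙) + ⅔ = 81*6 + ⅔ = 486 + ⅔ = 1460/3 ≈ 486.67)
(6*3)*(-(j + 3)) = (6*3)*(-(1460/3 + 3)) = 18*(-1*1469/3) = 18*(-1469/3) = -8814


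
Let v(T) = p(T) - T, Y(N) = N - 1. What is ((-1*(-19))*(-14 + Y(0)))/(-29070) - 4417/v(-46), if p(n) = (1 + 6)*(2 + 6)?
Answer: -736/17 ≈ -43.294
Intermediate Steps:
p(n) = 56 (p(n) = 7*8 = 56)
Y(N) = -1 + N
v(T) = 56 - T
((-1*(-19))*(-14 + Y(0)))/(-29070) - 4417/v(-46) = ((-1*(-19))*(-14 + (-1 + 0)))/(-29070) - 4417/(56 - 1*(-46)) = (19*(-14 - 1))*(-1/29070) - 4417/(56 + 46) = (19*(-15))*(-1/29070) - 4417/102 = -285*(-1/29070) - 4417*1/102 = 1/102 - 4417/102 = -736/17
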